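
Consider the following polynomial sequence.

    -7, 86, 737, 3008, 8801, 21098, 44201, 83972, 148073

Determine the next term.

246206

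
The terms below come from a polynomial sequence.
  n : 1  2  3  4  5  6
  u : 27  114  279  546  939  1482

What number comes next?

2199

Δ: 87, 165, 267, 393, 543
Δ²: 78, 102, 126, 150
Δ³: 24, 24, 24
Constant third difference = 24, so extend:
150 + 24 = 174;  543 + 174 = 717;  1482 + 717 = 2199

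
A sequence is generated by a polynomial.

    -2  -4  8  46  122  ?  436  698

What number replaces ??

248

Using the first 5 terms:
Δ: -2, 12, 38, 76
Δ²: 14, 26, 38
Δ³: 12, 12
Constant third difference = 12.
Extend forward: 38 + 12 = 50;  76 + 50 = 126;  122 + 126 = 248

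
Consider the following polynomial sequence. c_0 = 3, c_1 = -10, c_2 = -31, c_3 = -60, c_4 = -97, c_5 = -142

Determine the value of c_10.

-487

First differences: -13, -21, -29, -37, -45
Second differences: -8, -8, -8, -8
Second differences constant at -8.
-45 − 8 = -53;  -142 − 53 = -195
-53 − 8 = -61;  -195 − 61 = -256
-61 − 8 = -69;  -256 − 69 = -325
-69 − 8 = -77;  -325 − 77 = -402
-77 − 8 = -85;  -402 − 85 = -487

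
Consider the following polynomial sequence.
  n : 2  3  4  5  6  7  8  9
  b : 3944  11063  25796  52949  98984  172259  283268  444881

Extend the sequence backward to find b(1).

D1: 7119, 14733, 27153, 46035, 73275, 111009, 161613
D2: 7614, 12420, 18882, 27240, 37734, 50604
D3: 4806, 6462, 8358, 10494, 12870
D4: 1656, 1896, 2136, 2376
D5: 240, 240, 240
The fifth differences are constant at 240.
Work back: 1656 − 240 = 1416;  4806 − 1416 = 3390;  7614 − 3390 = 4224;  7119 − 4224 = 2895;  3944 − 2895 = 1049

1049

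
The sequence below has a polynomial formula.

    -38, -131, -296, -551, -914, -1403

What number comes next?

-93, -165, -255, -363, -489
-72, -90, -108, -126
-18, -18, -18
Constant third difference = -18, so extend:
-126 − 18 = -144;  -489 − 144 = -633;  -1403 − 633 = -2036

-2036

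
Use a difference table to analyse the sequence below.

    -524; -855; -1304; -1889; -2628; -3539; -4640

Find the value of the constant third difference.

-18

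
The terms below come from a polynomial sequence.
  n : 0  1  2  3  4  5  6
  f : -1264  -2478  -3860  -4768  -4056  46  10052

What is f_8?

62272

-1214 , -1382 , -908 , 712 , 4102 , 10006
-168 , 474 , 1620 , 3390 , 5904
642 , 1146 , 1770 , 2514
504 , 624 , 744
120 , 120
Fifth differences constant at 120.
744 + 120 = 864;  2514 + 864 = 3378;  5904 + 3378 = 9282;  10006 + 9282 = 19288;  10052 + 19288 = 29340
864 + 120 = 984;  3378 + 984 = 4362;  9282 + 4362 = 13644;  19288 + 13644 = 32932;  29340 + 32932 = 62272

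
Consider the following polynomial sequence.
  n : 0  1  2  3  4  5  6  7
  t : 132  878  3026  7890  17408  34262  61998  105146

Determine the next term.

169340

Δ: 746, 2148, 4864, 9518, 16854, 27736, 43148
Δ²: 1402, 2716, 4654, 7336, 10882, 15412
Δ³: 1314, 1938, 2682, 3546, 4530
Δ⁴: 624, 744, 864, 984
Δ⁵: 120, 120, 120
Constant fifth difference = 120, so extend:
984 + 120 = 1104;  4530 + 1104 = 5634;  15412 + 5634 = 21046;  43148 + 21046 = 64194;  105146 + 64194 = 169340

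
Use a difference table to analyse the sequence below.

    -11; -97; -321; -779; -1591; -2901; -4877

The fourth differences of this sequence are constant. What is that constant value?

First differences: -86, -224, -458, -812, -1310, -1976
Second differences: -138, -234, -354, -498, -666
Third differences: -96, -120, -144, -168
Fourth differences: -24, -24, -24

-24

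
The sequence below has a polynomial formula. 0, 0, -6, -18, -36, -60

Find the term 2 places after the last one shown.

-126

D1: 0, -6, -12, -18, -24
D2: -6, -6, -6, -6
Second differences constant at -6.
-24 − 6 = -30;  -60 − 30 = -90
-30 − 6 = -36;  -90 − 36 = -126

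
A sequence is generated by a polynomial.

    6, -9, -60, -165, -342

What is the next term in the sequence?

First differences: -15, -51, -105, -177
Second differences: -36, -54, -72
Third differences: -18, -18
The third differences are constant (-18).
-72 − 18 = -90;  -177 − 90 = -267;  -342 − 267 = -609

-609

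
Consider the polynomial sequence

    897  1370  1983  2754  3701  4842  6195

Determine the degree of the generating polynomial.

3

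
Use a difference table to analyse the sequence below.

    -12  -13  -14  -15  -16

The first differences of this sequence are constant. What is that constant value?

-1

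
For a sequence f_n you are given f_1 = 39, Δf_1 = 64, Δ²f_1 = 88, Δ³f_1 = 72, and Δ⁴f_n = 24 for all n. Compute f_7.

Build the table forward from the leading diagonal:
D4: 24  24  24  24  24  24  24
D3: 72  96  120  144  168  192  216
D2: 88  160  256  376  520  688  880
D1: 64  152  312  568  944  1464  2152
f: 39  103  255  567  1135  2079  3543

3543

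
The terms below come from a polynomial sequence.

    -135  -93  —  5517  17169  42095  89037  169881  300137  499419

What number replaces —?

1061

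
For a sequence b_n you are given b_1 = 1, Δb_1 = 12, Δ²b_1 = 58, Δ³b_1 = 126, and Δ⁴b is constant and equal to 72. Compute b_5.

973

Build the table forward from the leading diagonal:
Fourth differences: 72, 72, 72, 72, 72
Third differences: 126, 198, 270, 342, 414
Second differences: 58, 184, 382, 652, 994
First differences: 12, 70, 254, 636, 1288
b: 1, 13, 83, 337, 973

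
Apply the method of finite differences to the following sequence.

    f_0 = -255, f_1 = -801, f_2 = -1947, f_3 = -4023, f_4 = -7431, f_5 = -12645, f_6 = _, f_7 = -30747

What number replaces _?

-20211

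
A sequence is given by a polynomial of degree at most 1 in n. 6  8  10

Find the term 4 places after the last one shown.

18

2, 2
First differences constant at 2.
10 + 2 = 12
12 + 2 = 14
14 + 2 = 16
16 + 2 = 18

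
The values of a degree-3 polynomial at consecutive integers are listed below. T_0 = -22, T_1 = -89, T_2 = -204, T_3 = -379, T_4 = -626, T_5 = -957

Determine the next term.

First differences: -67, -115, -175, -247, -331
Second differences: -48, -60, -72, -84
Third differences: -12, -12, -12
Third differences constant at -12.
-84 − 12 = -96;  -331 − 96 = -427;  -957 − 427 = -1384

-1384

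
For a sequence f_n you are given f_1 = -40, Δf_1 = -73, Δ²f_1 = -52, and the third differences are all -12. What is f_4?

Build the table forward from the leading diagonal:
Δ³: -12, -12, -12, -12
Δ²: -52, -64, -76, -88
Δ: -73, -125, -189, -265
f: -40, -113, -238, -427

-427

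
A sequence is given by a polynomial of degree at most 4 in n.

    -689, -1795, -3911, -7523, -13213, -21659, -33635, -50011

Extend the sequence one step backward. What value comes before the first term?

-203

D1: -1106  -2116  -3612  -5690  -8446  -11976  -16376
D2: -1010  -1496  -2078  -2756  -3530  -4400
D3: -486  -582  -678  -774  -870
D4: -96  -96  -96  -96
The fourth differences are constant at -96.
Work back: -486 + 96 = -390;  -1010 + 390 = -620;  -1106 + 620 = -486;  -689 + 486 = -203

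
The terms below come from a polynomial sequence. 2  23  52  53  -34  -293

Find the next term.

-832

21, 29, 1, -87, -259
8, -28, -88, -172
-36, -60, -84
-24, -24
Fourth differences constant at -24.
-84 − 24 = -108;  -172 − 108 = -280;  -259 − 280 = -539;  -293 − 539 = -832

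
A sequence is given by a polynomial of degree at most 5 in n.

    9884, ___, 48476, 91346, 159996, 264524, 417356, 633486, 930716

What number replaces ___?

Using the last 7 terms:
D1: 42870  68650  104528  152832  216130  297230
D2: 25780  35878  48304  63298  81100
D3: 10098  12426  14994  17802
D4: 2328  2568  2808
D5: 240  240
Constant fifth difference = 240.
Extend backward: 2328 − 240 = 2088;  10098 − 2088 = 8010;  25780 − 8010 = 17770;  42870 − 17770 = 25100;  48476 − 25100 = 23376

23376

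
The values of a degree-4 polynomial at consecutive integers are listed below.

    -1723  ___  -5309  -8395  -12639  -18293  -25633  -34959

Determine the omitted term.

-3153

Using the last 6 terms:
D1: -3086  -4244  -5654  -7340  -9326
D2: -1158  -1410  -1686  -1986
D3: -252  -276  -300
D4: -24  -24
Constant fourth difference = -24.
Extend backward: -252 + 24 = -228;  -1158 + 228 = -930;  -3086 + 930 = -2156;  -5309 + 2156 = -3153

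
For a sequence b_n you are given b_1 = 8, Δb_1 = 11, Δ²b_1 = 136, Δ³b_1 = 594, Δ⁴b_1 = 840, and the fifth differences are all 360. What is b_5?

Build the table forward from the leading diagonal:
Fifth differences: 360  360  360  360  360
Fourth differences: 840  1200  1560  1920  2280
Third differences: 594  1434  2634  4194  6114
Second differences: 136  730  2164  4798  8992
First differences: 11  147  877  3041  7839
b: 8  19  166  1043  4084

4084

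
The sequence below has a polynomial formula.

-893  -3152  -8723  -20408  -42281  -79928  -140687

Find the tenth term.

-2259  -5571  -11685  -21873  -37647  -60759
-3312  -6114  -10188  -15774  -23112
-2802  -4074  -5586  -7338
-1272  -1512  -1752
-240  -240
The fifth differences are constant (-240).
-1752 − 240 = -1992;  -7338 − 1992 = -9330;  -23112 − 9330 = -32442;  -60759 − 32442 = -93201;  -140687 − 93201 = -233888
-1992 − 240 = -2232;  -9330 − 2232 = -11562;  -32442 − 11562 = -44004;  -93201 − 44004 = -137205;  -233888 − 137205 = -371093
-2232 − 240 = -2472;  -11562 − 2472 = -14034;  -44004 − 14034 = -58038;  -137205 − 58038 = -195243;  -371093 − 195243 = -566336

-566336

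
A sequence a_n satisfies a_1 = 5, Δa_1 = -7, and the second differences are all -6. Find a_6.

Build the table forward from the leading diagonal:
Δ²: -6  -6  -6  -6  -6  -6
Δ: -7  -13  -19  -25  -31  -37
a: 5  -2  -15  -34  -59  -90

-90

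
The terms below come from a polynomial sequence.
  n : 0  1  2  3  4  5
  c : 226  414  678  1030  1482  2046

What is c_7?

3558

Δ: 188 , 264 , 352 , 452 , 564
Δ²: 76 , 88 , 100 , 112
Δ³: 12 , 12 , 12
Third differences constant at 12.
112 + 12 = 124;  564 + 124 = 688;  2046 + 688 = 2734
124 + 12 = 136;  688 + 136 = 824;  2734 + 824 = 3558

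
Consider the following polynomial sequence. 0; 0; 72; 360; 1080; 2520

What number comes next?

First differences: 0  72  288  720  1440
Second differences: 72  216  432  720
Third differences: 144  216  288
Fourth differences: 72  72
Constant fourth difference = 72, so extend:
288 + 72 = 360;  720 + 360 = 1080;  1440 + 1080 = 2520;  2520 + 2520 = 5040

5040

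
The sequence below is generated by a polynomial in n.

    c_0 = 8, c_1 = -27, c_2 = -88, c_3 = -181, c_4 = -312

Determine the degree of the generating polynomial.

3

D1: -35, -61, -93, -131
D2: -26, -32, -38
D3: -6, -6
The third differences are constant, so the polynomial has degree 3.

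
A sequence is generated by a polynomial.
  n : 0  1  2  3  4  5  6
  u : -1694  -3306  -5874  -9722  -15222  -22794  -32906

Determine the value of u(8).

-62862

-1612, -2568, -3848, -5500, -7572, -10112
-956, -1280, -1652, -2072, -2540
-324, -372, -420, -468
-48, -48, -48
The fourth differences are constant (-48).
-468 − 48 = -516;  -2540 − 516 = -3056;  -10112 − 3056 = -13168;  -32906 − 13168 = -46074
-516 − 48 = -564;  -3056 − 564 = -3620;  -13168 − 3620 = -16788;  -46074 − 16788 = -62862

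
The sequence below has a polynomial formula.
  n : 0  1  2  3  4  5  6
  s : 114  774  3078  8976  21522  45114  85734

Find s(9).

D1: 660, 2304, 5898, 12546, 23592, 40620
D2: 1644, 3594, 6648, 11046, 17028
D3: 1950, 3054, 4398, 5982
D4: 1104, 1344, 1584
D5: 240, 240
Constant fifth difference = 240, so extend:
1584 + 240 = 1824;  5982 + 1824 = 7806;  17028 + 7806 = 24834;  40620 + 24834 = 65454;  85734 + 65454 = 151188
1824 + 240 = 2064;  7806 + 2064 = 9870;  24834 + 9870 = 34704;  65454 + 34704 = 100158;  151188 + 100158 = 251346
2064 + 240 = 2304;  9870 + 2304 = 12174;  34704 + 12174 = 46878;  100158 + 46878 = 147036;  251346 + 147036 = 398382

398382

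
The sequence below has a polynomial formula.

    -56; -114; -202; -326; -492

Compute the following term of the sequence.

-706

First differences: -58 , -88 , -124 , -166
Second differences: -30 , -36 , -42
Third differences: -6 , -6
Third differences constant at -6.
-42 − 6 = -48;  -166 − 48 = -214;  -492 − 214 = -706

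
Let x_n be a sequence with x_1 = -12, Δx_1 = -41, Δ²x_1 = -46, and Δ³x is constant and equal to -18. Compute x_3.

-140

Build the table forward from the leading diagonal:
Third differences: -18  -18  -18
Second differences: -46  -64  -82
First differences: -41  -87  -151
x: -12  -53  -140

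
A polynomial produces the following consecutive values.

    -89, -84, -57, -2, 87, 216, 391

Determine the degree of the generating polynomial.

3

First differences: 5, 27, 55, 89, 129, 175
Second differences: 22, 28, 34, 40, 46
Third differences: 6, 6, 6, 6
The third differences are constant, so the polynomial has degree 3.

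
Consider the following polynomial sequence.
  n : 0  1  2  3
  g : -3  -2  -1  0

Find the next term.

1

D1: 1 , 1 , 1
Constant first difference = 1, so extend:
0 + 1 = 1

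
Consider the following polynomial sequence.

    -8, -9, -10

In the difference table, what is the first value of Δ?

D1: -1, -1

-1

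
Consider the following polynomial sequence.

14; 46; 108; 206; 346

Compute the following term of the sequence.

D1: 32 , 62 , 98 , 140
D2: 30 , 36 , 42
D3: 6 , 6
The third differences are constant (6).
42 + 6 = 48;  140 + 48 = 188;  346 + 188 = 534

534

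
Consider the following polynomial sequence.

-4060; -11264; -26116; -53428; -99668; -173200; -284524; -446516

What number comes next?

First differences: -7204  -14852  -27312  -46240  -73532  -111324  -161992
Second differences: -7648  -12460  -18928  -27292  -37792  -50668
Third differences: -4812  -6468  -8364  -10500  -12876
Fourth differences: -1656  -1896  -2136  -2376
Fifth differences: -240  -240  -240
The fifth differences are constant (-240).
-2376 − 240 = -2616;  -12876 − 2616 = -15492;  -50668 − 15492 = -66160;  -161992 − 66160 = -228152;  -446516 − 228152 = -674668

-674668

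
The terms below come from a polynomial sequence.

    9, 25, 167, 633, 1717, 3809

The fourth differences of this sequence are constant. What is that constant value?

96

Δ: 16, 142, 466, 1084, 2092
Δ²: 126, 324, 618, 1008
Δ³: 198, 294, 390
Δ⁴: 96, 96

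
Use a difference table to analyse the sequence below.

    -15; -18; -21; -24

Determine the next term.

-27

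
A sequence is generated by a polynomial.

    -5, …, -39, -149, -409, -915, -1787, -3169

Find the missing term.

Using the last 6 terms:
D1: -110  -260  -506  -872  -1382
D2: -150  -246  -366  -510
D3: -96  -120  -144
D4: -24  -24
Constant fourth difference = -24.
Extend backward: -96 + 24 = -72;  -150 + 72 = -78;  -110 + 78 = -32;  -39 + 32 = -7

-7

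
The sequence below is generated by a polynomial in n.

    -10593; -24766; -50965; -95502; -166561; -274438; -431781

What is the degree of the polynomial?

First differences: -14173, -26199, -44537, -71059, -107877, -157343
Second differences: -12026, -18338, -26522, -36818, -49466
Third differences: -6312, -8184, -10296, -12648
Fourth differences: -1872, -2112, -2352
Fifth differences: -240, -240
The fifth differences are constant, so the polynomial has degree 5.

5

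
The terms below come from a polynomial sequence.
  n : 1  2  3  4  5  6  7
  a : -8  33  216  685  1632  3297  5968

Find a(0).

D1: 41  183  469  947  1665  2671
D2: 142  286  478  718  1006
D3: 144  192  240  288
D4: 48  48  48
The fourth differences are constant at 48.
Work back: 144 − 48 = 96;  142 − 96 = 46;  41 − 46 = -5;  -8 + 5 = -3

-3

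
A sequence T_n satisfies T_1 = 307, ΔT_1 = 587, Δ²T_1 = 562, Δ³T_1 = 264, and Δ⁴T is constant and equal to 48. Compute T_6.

Build the table forward from the leading diagonal:
Fourth differences: 48  48  48  48  48  48
Third differences: 264  312  360  408  456  504
Second differences: 562  826  1138  1498  1906  2362
First differences: 587  1149  1975  3113  4611  6517
T: 307  894  2043  4018  7131  11742

11742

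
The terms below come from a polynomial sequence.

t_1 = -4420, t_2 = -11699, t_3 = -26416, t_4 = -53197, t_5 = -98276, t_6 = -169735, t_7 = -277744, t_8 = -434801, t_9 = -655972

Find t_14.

Δ: -7279, -14717, -26781, -45079, -71459, -108009, -157057, -221171
Δ²: -7438, -12064, -18298, -26380, -36550, -49048, -64114
Δ³: -4626, -6234, -8082, -10170, -12498, -15066
Δ⁴: -1608, -1848, -2088, -2328, -2568
Δ⁵: -240, -240, -240, -240
Fifth differences constant at -240.
-2568 − 240 = -2808;  -15066 − 2808 = -17874;  -64114 − 17874 = -81988;  -221171 − 81988 = -303159;  -655972 − 303159 = -959131
-2808 − 240 = -3048;  -17874 − 3048 = -20922;  -81988 − 20922 = -102910;  -303159 − 102910 = -406069;  -959131 − 406069 = -1365200
-3048 − 240 = -3288;  -20922 − 3288 = -24210;  -102910 − 24210 = -127120;  -406069 − 127120 = -533189;  -1365200 − 533189 = -1898389
-3288 − 240 = -3528;  -24210 − 3528 = -27738;  -127120 − 27738 = -154858;  -533189 − 154858 = -688047;  -1898389 − 688047 = -2586436
-3528 − 240 = -3768;  -27738 − 3768 = -31506;  -154858 − 31506 = -186364;  -688047 − 186364 = -874411;  -2586436 − 874411 = -3460847

-3460847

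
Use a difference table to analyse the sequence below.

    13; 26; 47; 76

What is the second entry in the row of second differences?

8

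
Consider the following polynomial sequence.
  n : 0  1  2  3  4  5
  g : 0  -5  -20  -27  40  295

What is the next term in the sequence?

Δ: -5, -15, -7, 67, 255
Δ²: -10, 8, 74, 188
Δ³: 18, 66, 114
Δ⁴: 48, 48
Fourth differences constant at 48.
114 + 48 = 162;  188 + 162 = 350;  255 + 350 = 605;  295 + 605 = 900

900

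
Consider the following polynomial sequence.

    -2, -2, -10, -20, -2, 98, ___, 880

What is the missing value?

Using the first 6 terms:
D1: 0  -8  -10  18  100
D2: -8  -2  28  82
D3: 6  30  54
D4: 24  24
Constant fourth difference = 24.
Extend forward: 54 + 24 = 78;  82 + 78 = 160;  100 + 160 = 260;  98 + 260 = 358

358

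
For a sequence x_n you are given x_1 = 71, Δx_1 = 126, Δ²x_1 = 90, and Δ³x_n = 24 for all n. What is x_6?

Build the table forward from the leading diagonal:
D3: 24, 24, 24, 24, 24, 24
D2: 90, 114, 138, 162, 186, 210
D1: 126, 216, 330, 468, 630, 816
x: 71, 197, 413, 743, 1211, 1841

1841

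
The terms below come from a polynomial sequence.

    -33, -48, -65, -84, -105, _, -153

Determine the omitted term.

Using the first 5 terms:
D1: -15, -17, -19, -21
D2: -2, -2, -2
Constant second difference = -2.
Extend forward: -21 − 2 = -23;  -105 − 23 = -128

-128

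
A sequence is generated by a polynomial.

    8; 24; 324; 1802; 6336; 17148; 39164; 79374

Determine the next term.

147192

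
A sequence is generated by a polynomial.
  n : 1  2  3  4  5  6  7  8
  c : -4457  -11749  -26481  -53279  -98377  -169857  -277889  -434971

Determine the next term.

-656169

First differences: -7292  -14732  -26798  -45098  -71480  -108032  -157082
Second differences: -7440  -12066  -18300  -26382  -36552  -49050
Third differences: -4626  -6234  -8082  -10170  -12498
Fourth differences: -1608  -1848  -2088  -2328
Fifth differences: -240  -240  -240
Constant fifth difference = -240, so extend:
-2328 − 240 = -2568;  -12498 − 2568 = -15066;  -49050 − 15066 = -64116;  -157082 − 64116 = -221198;  -434971 − 221198 = -656169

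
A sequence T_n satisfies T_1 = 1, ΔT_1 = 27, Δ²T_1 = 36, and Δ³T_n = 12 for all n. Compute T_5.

373

Build the table forward from the leading diagonal:
D3: 12, 12, 12, 12, 12
D2: 36, 48, 60, 72, 84
D1: 27, 63, 111, 171, 243
T: 1, 28, 91, 202, 373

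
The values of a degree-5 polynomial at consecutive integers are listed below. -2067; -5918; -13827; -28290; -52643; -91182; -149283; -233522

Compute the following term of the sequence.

-351795

First differences: -3851 , -7909 , -14463 , -24353 , -38539 , -58101 , -84239
Second differences: -4058 , -6554 , -9890 , -14186 , -19562 , -26138
Third differences: -2496 , -3336 , -4296 , -5376 , -6576
Fourth differences: -840 , -960 , -1080 , -1200
Fifth differences: -120 , -120 , -120
Constant fifth difference = -120, so extend:
-1200 − 120 = -1320;  -6576 − 1320 = -7896;  -26138 − 7896 = -34034;  -84239 − 34034 = -118273;  -233522 − 118273 = -351795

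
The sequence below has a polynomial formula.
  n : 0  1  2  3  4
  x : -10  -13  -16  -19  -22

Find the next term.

First differences: -3 , -3 , -3 , -3
First differences constant at -3.
-22 − 3 = -25

-25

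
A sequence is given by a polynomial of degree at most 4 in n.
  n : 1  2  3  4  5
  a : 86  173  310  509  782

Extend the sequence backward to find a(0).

37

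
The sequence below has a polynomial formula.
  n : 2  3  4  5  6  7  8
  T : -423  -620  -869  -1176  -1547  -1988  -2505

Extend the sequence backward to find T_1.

-197, -249, -307, -371, -441, -517
-52, -58, -64, -70, -76
-6, -6, -6, -6
The third differences are constant at -6.
Work back: -52 + 6 = -46;  -197 + 46 = -151;  -423 + 151 = -272

-272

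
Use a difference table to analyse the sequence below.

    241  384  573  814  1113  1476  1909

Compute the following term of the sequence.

D1: 143, 189, 241, 299, 363, 433
D2: 46, 52, 58, 64, 70
D3: 6, 6, 6, 6
The third differences are constant (6).
70 + 6 = 76;  433 + 76 = 509;  1909 + 509 = 2418

2418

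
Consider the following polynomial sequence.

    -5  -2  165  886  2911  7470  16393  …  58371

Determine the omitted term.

32230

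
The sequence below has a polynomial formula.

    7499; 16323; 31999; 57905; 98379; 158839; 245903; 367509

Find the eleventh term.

First differences: 8824  15676  25906  40474  60460  87064  121606
Second differences: 6852  10230  14568  19986  26604  34542
Third differences: 3378  4338  5418  6618  7938
Fourth differences: 960  1080  1200  1320
Fifth differences: 120  120  120
Constant fifth difference = 120, so extend:
1320 + 120 = 1440;  7938 + 1440 = 9378;  34542 + 9378 = 43920;  121606 + 43920 = 165526;  367509 + 165526 = 533035
1440 + 120 = 1560;  9378 + 1560 = 10938;  43920 + 10938 = 54858;  165526 + 54858 = 220384;  533035 + 220384 = 753419
1560 + 120 = 1680;  10938 + 1680 = 12618;  54858 + 12618 = 67476;  220384 + 67476 = 287860;  753419 + 287860 = 1041279

1041279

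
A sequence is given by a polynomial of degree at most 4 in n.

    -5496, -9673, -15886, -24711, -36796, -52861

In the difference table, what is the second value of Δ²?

-2612

D1: -4177, -6213, -8825, -12085, -16065
D2: -2036, -2612, -3260, -3980
D3: -576, -648, -720
D4: -72, -72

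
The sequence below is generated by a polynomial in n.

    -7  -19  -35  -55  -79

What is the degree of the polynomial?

2

First differences: -12, -16, -20, -24
Second differences: -4, -4, -4
The second differences are constant, so the polynomial has degree 2.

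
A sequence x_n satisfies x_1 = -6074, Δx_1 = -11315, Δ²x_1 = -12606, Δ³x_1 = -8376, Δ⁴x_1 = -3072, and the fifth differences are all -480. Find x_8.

Build the table forward from the leading diagonal:
D5: -480  -480  -480  -480  -480  -480  -480  -480
D4: -3072  -3552  -4032  -4512  -4992  -5472  -5952  -6432
D3: -8376  -11448  -15000  -19032  -23544  -28536  -34008  -39960
D2: -12606  -20982  -32430  -47430  -66462  -90006  -118542  -152550
D1: -11315  -23921  -44903  -77333  -124763  -191225  -281231  -399773
x: -6074  -17389  -41310  -86213  -163546  -288309  -479534  -760765

-760765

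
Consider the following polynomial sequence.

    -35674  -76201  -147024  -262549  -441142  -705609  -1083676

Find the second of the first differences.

-70823

First differences: -40527, -70823, -115525, -178593, -264467, -378067
Second differences: -30296, -44702, -63068, -85874, -113600
Third differences: -14406, -18366, -22806, -27726
Fourth differences: -3960, -4440, -4920
Fifth differences: -480, -480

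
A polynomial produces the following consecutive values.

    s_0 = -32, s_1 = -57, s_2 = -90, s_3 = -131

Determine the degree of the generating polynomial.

First differences: -25, -33, -41
Second differences: -8, -8
The second differences are constant, so the polynomial has degree 2.

2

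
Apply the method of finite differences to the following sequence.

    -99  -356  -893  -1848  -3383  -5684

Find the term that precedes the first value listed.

Δ: -257, -537, -955, -1535, -2301
Δ²: -280, -418, -580, -766
Δ³: -138, -162, -186
Δ⁴: -24, -24
The fourth differences are constant at -24.
Work back: -138 + 24 = -114;  -280 + 114 = -166;  -257 + 166 = -91;  -99 + 91 = -8

-8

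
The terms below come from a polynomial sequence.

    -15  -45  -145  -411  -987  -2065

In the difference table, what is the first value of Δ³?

-96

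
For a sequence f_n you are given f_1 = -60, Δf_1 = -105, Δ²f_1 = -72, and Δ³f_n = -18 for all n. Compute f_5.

-984

Build the table forward from the leading diagonal:
D3: -18, -18, -18, -18, -18
D2: -72, -90, -108, -126, -144
D1: -105, -177, -267, -375, -501
f: -60, -165, -342, -609, -984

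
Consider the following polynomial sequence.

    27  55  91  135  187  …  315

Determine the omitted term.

Using the first 5 terms:
28  36  44  52
8  8  8
Constant second difference = 8.
Extend forward: 52 + 8 = 60;  187 + 60 = 247

247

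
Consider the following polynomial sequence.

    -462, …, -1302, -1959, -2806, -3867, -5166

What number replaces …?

Using the last 5 terms:
First differences: -657, -847, -1061, -1299
Second differences: -190, -214, -238
Third differences: -24, -24
Constant third difference = -24.
Extend backward: -190 + 24 = -166;  -657 + 166 = -491;  -1302 + 491 = -811

-811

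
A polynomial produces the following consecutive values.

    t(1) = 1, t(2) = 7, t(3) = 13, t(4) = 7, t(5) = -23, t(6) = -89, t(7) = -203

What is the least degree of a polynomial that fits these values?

3

Δ: 6, 6, -6, -30, -66, -114
Δ²: 0, -12, -24, -36, -48
Δ³: -12, -12, -12, -12
The third differences are constant, so the polynomial has degree 3.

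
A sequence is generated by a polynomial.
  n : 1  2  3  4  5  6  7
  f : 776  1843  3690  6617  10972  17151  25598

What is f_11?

92626

Δ: 1067  1847  2927  4355  6179  8447
Δ²: 780  1080  1428  1824  2268
Δ³: 300  348  396  444
Δ⁴: 48  48  48
The fourth differences are constant (48).
444 + 48 = 492;  2268 + 492 = 2760;  8447 + 2760 = 11207;  25598 + 11207 = 36805
492 + 48 = 540;  2760 + 540 = 3300;  11207 + 3300 = 14507;  36805 + 14507 = 51312
540 + 48 = 588;  3300 + 588 = 3888;  14507 + 3888 = 18395;  51312 + 18395 = 69707
588 + 48 = 636;  3888 + 636 = 4524;  18395 + 4524 = 22919;  69707 + 22919 = 92626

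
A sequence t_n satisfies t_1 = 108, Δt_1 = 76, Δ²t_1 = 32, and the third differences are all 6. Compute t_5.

Build the table forward from the leading diagonal:
D3: 6, 6, 6, 6, 6
D2: 32, 38, 44, 50, 56
D1: 76, 108, 146, 190, 240
t: 108, 184, 292, 438, 628

628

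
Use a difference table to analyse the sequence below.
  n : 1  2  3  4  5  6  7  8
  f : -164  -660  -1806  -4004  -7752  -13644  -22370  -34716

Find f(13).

-184976

Δ: -496  -1146  -2198  -3748  -5892  -8726  -12346
Δ²: -650  -1052  -1550  -2144  -2834  -3620
Δ³: -402  -498  -594  -690  -786
Δ⁴: -96  -96  -96  -96
Fourth differences constant at -96.
-786 − 96 = -882;  -3620 − 882 = -4502;  -12346 − 4502 = -16848;  -34716 − 16848 = -51564
-882 − 96 = -978;  -4502 − 978 = -5480;  -16848 − 5480 = -22328;  -51564 − 22328 = -73892
-978 − 96 = -1074;  -5480 − 1074 = -6554;  -22328 − 6554 = -28882;  -73892 − 28882 = -102774
-1074 − 96 = -1170;  -6554 − 1170 = -7724;  -28882 − 7724 = -36606;  -102774 − 36606 = -139380
-1170 − 96 = -1266;  -7724 − 1266 = -8990;  -36606 − 8990 = -45596;  -139380 − 45596 = -184976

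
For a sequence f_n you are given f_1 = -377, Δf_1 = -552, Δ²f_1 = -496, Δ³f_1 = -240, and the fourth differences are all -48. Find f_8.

-24737

Build the table forward from the leading diagonal:
D4: -48, -48, -48, -48, -48, -48, -48, -48
D3: -240, -288, -336, -384, -432, -480, -528, -576
D2: -496, -736, -1024, -1360, -1744, -2176, -2656, -3184
D1: -552, -1048, -1784, -2808, -4168, -5912, -8088, -10744
f: -377, -929, -1977, -3761, -6569, -10737, -16649, -24737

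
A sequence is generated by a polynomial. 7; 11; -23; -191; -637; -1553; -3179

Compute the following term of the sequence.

First differences: 4, -34, -168, -446, -916, -1626
Second differences: -38, -134, -278, -470, -710
Third differences: -96, -144, -192, -240
Fourth differences: -48, -48, -48
Fourth differences constant at -48.
-240 − 48 = -288;  -710 − 288 = -998;  -1626 − 998 = -2624;  -3179 − 2624 = -5803

-5803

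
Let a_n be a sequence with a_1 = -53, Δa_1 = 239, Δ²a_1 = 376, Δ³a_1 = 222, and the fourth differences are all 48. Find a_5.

4095

Build the table forward from the leading diagonal:
Δ⁴: 48, 48, 48, 48, 48
Δ³: 222, 270, 318, 366, 414
Δ²: 376, 598, 868, 1186, 1552
Δ: 239, 615, 1213, 2081, 3267
a: -53, 186, 801, 2014, 4095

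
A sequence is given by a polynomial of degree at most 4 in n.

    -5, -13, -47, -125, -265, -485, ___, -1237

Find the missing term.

-803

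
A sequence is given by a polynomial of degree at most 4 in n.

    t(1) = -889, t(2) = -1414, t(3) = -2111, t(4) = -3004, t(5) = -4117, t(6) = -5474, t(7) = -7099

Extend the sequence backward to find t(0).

-512

Δ: -525  -697  -893  -1113  -1357  -1625
Δ²: -172  -196  -220  -244  -268
Δ³: -24  -24  -24  -24
The third differences are constant at -24.
Work back: -172 + 24 = -148;  -525 + 148 = -377;  -889 + 377 = -512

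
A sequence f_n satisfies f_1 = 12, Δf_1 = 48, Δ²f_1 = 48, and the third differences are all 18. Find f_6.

Build the table forward from the leading diagonal:
D3: 18, 18, 18, 18, 18, 18
D2: 48, 66, 84, 102, 120, 138
D1: 48, 96, 162, 246, 348, 468
f: 12, 60, 156, 318, 564, 912

912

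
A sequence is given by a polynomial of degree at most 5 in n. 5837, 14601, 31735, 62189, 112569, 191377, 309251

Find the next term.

479205

8764  17134  30454  50380  78808  117874
8370  13320  19926  28428  39066
4950  6606  8502  10638
1656  1896  2136
240  240
The fifth differences are constant (240).
2136 + 240 = 2376;  10638 + 2376 = 13014;  39066 + 13014 = 52080;  117874 + 52080 = 169954;  309251 + 169954 = 479205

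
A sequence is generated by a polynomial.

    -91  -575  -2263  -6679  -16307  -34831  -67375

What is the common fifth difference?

-240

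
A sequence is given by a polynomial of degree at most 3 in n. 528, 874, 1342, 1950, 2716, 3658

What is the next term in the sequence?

D1: 346, 468, 608, 766, 942
D2: 122, 140, 158, 176
D3: 18, 18, 18
Constant third difference = 18, so extend:
176 + 18 = 194;  942 + 194 = 1136;  3658 + 1136 = 4794

4794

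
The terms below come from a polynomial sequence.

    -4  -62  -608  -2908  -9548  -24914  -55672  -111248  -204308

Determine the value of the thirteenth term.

Δ: -58 , -546 , -2300 , -6640 , -15366 , -30758 , -55576 , -93060
Δ²: -488 , -1754 , -4340 , -8726 , -15392 , -24818 , -37484
Δ³: -1266 , -2586 , -4386 , -6666 , -9426 , -12666
Δ⁴: -1320 , -1800 , -2280 , -2760 , -3240
Δ⁵: -480 , -480 , -480 , -480
Constant fifth difference = -480, so extend:
-3240 − 480 = -3720;  -12666 − 3720 = -16386;  -37484 − 16386 = -53870;  -93060 − 53870 = -146930;  -204308 − 146930 = -351238
-3720 − 480 = -4200;  -16386 − 4200 = -20586;  -53870 − 20586 = -74456;  -146930 − 74456 = -221386;  -351238 − 221386 = -572624
-4200 − 480 = -4680;  -20586 − 4680 = -25266;  -74456 − 25266 = -99722;  -221386 − 99722 = -321108;  -572624 − 321108 = -893732
-4680 − 480 = -5160;  -25266 − 5160 = -30426;  -99722 − 30426 = -130148;  -321108 − 130148 = -451256;  -893732 − 451256 = -1344988

-1344988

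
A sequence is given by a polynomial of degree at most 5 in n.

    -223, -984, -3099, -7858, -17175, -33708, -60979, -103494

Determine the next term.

First differences: -761, -2115, -4759, -9317, -16533, -27271, -42515
Second differences: -1354, -2644, -4558, -7216, -10738, -15244
Third differences: -1290, -1914, -2658, -3522, -4506
Fourth differences: -624, -744, -864, -984
Fifth differences: -120, -120, -120
Constant fifth difference = -120, so extend:
-984 − 120 = -1104;  -4506 − 1104 = -5610;  -15244 − 5610 = -20854;  -42515 − 20854 = -63369;  -103494 − 63369 = -166863

-166863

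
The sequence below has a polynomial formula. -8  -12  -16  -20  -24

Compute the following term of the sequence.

-28

First differences: -4, -4, -4, -4
The first differences are constant (-4).
-24 − 4 = -28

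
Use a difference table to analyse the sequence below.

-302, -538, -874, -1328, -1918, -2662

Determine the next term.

-3578

First differences: -236, -336, -454, -590, -744
Second differences: -100, -118, -136, -154
Third differences: -18, -18, -18
Third differences constant at -18.
-154 − 18 = -172;  -744 − 172 = -916;  -2662 − 916 = -3578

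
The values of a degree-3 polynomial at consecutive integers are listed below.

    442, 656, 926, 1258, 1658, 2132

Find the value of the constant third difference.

6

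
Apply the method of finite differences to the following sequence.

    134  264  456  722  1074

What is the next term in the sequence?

Δ: 130  192  266  352
Δ²: 62  74  86
Δ³: 12  12
Constant third difference = 12, so extend:
86 + 12 = 98;  352 + 98 = 450;  1074 + 450 = 1524

1524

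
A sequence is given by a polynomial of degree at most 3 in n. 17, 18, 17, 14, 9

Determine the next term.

2

Δ: 1, -1, -3, -5
Δ²: -2, -2, -2
Second differences constant at -2.
-5 − 2 = -7;  9 − 7 = 2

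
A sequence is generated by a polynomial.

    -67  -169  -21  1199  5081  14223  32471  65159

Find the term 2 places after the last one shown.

Δ: -102, 148, 1220, 3882, 9142, 18248, 32688
Δ²: 250, 1072, 2662, 5260, 9106, 14440
Δ³: 822, 1590, 2598, 3846, 5334
Δ⁴: 768, 1008, 1248, 1488
Δ⁵: 240, 240, 240
Fifth differences constant at 240.
1488 + 240 = 1728;  5334 + 1728 = 7062;  14440 + 7062 = 21502;  32688 + 21502 = 54190;  65159 + 54190 = 119349
1728 + 240 = 1968;  7062 + 1968 = 9030;  21502 + 9030 = 30532;  54190 + 30532 = 84722;  119349 + 84722 = 204071

204071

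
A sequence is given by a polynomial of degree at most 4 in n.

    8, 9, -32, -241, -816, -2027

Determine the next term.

-4216

Δ: 1, -41, -209, -575, -1211
Δ²: -42, -168, -366, -636
Δ³: -126, -198, -270
Δ⁴: -72, -72
Constant fourth difference = -72, so extend:
-270 − 72 = -342;  -636 − 342 = -978;  -1211 − 978 = -2189;  -2027 − 2189 = -4216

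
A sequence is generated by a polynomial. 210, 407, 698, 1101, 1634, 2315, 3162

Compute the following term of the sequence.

4193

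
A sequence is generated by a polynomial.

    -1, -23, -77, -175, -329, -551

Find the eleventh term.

First differences: -22, -54, -98, -154, -222
Second differences: -32, -44, -56, -68
Third differences: -12, -12, -12
The third differences are constant (-12).
-68 − 12 = -80;  -222 − 80 = -302;  -551 − 302 = -853
-80 − 12 = -92;  -302 − 92 = -394;  -853 − 394 = -1247
-92 − 12 = -104;  -394 − 104 = -498;  -1247 − 498 = -1745
-104 − 12 = -116;  -498 − 116 = -614;  -1745 − 614 = -2359
-116 − 12 = -128;  -614 − 128 = -742;  -2359 − 742 = -3101

-3101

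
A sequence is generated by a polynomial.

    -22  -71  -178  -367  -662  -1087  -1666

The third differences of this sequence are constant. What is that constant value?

D1: -49, -107, -189, -295, -425, -579
D2: -58, -82, -106, -130, -154
D3: -24, -24, -24, -24

-24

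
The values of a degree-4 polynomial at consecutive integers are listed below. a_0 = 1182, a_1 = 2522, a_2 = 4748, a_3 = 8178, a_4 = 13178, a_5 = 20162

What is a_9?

77898

D1: 1340  2226  3430  5000  6984
D2: 886  1204  1570  1984
D3: 318  366  414
D4: 48  48
Fourth differences constant at 48.
414 + 48 = 462;  1984 + 462 = 2446;  6984 + 2446 = 9430;  20162 + 9430 = 29592
462 + 48 = 510;  2446 + 510 = 2956;  9430 + 2956 = 12386;  29592 + 12386 = 41978
510 + 48 = 558;  2956 + 558 = 3514;  12386 + 3514 = 15900;  41978 + 15900 = 57878
558 + 48 = 606;  3514 + 606 = 4120;  15900 + 4120 = 20020;  57878 + 20020 = 77898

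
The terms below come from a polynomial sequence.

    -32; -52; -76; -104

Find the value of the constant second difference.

First differences: -20, -24, -28
Second differences: -4, -4

-4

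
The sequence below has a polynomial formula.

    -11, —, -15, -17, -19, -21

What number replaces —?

Using the last 4 terms:
D1: -2  -2  -2
Constant first difference = -2.
Extend backward: -15 + 2 = -13

-13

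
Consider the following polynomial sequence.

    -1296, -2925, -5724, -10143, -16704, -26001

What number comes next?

First differences: -1629 , -2799 , -4419 , -6561 , -9297
Second differences: -1170 , -1620 , -2142 , -2736
Third differences: -450 , -522 , -594
Fourth differences: -72 , -72
Constant fourth difference = -72, so extend:
-594 − 72 = -666;  -2736 − 666 = -3402;  -9297 − 3402 = -12699;  -26001 − 12699 = -38700

-38700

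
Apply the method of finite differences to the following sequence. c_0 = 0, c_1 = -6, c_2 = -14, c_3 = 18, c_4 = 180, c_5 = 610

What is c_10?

D1: -6 , -8 , 32 , 162 , 430
D2: -2 , 40 , 130 , 268
D3: 42 , 90 , 138
D4: 48 , 48
The fourth differences are constant (48).
138 + 48 = 186;  268 + 186 = 454;  430 + 454 = 884;  610 + 884 = 1494
186 + 48 = 234;  454 + 234 = 688;  884 + 688 = 1572;  1494 + 1572 = 3066
234 + 48 = 282;  688 + 282 = 970;  1572 + 970 = 2542;  3066 + 2542 = 5608
282 + 48 = 330;  970 + 330 = 1300;  2542 + 1300 = 3842;  5608 + 3842 = 9450
330 + 48 = 378;  1300 + 378 = 1678;  3842 + 1678 = 5520;  9450 + 5520 = 14970

14970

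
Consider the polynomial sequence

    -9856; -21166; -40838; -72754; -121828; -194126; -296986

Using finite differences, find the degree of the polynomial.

5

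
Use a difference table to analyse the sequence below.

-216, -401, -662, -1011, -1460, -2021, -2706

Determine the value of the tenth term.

-5625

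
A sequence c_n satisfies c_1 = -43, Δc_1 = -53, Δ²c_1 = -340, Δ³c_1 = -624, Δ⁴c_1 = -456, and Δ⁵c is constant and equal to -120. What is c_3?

-489

Build the table forward from the leading diagonal:
D5: -120  -120  -120
D4: -456  -576  -696
D3: -624  -1080  -1656
D2: -340  -964  -2044
D1: -53  -393  -1357
c: -43  -96  -489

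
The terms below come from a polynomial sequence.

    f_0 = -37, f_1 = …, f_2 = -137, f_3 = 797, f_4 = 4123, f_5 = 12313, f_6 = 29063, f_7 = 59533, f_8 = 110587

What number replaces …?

-167

Using the last 7 terms:
First differences: 934  3326  8190  16750  30470  51054
Second differences: 2392  4864  8560  13720  20584
Third differences: 2472  3696  5160  6864
Fourth differences: 1224  1464  1704
Fifth differences: 240  240
Constant fifth difference = 240.
Extend backward: 1224 − 240 = 984;  2472 − 984 = 1488;  2392 − 1488 = 904;  934 − 904 = 30;  -137 − 30 = -167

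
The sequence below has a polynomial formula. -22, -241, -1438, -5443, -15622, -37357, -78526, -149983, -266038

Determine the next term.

Δ: -219, -1197, -4005, -10179, -21735, -41169, -71457, -116055
Δ²: -978, -2808, -6174, -11556, -19434, -30288, -44598
Δ³: -1830, -3366, -5382, -7878, -10854, -14310
Δ⁴: -1536, -2016, -2496, -2976, -3456
Δ⁵: -480, -480, -480, -480
Constant fifth difference = -480, so extend:
-3456 − 480 = -3936;  -14310 − 3936 = -18246;  -44598 − 18246 = -62844;  -116055 − 62844 = -178899;  -266038 − 178899 = -444937

-444937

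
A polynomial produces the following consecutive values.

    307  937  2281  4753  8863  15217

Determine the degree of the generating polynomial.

First differences: 630, 1344, 2472, 4110, 6354
Second differences: 714, 1128, 1638, 2244
Third differences: 414, 510, 606
Fourth differences: 96, 96
The fourth differences are constant, so the polynomial has degree 4.

4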